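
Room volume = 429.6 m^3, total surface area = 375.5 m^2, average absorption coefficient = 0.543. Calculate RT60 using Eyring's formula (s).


Given values:
  V = 429.6 m^3, S = 375.5 m^2, alpha = 0.543
Formula: RT60 = 0.161 * V / (-S * ln(1 - alpha))
Compute ln(1 - 0.543) = ln(0.457) = -0.783072
Denominator: -375.5 * -0.783072 = 294.0435
Numerator: 0.161 * 429.6 = 69.1656
RT60 = 69.1656 / 294.0435 = 0.235

0.235 s


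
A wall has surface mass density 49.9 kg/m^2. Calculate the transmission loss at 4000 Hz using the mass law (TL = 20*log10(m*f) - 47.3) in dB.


Given values:
  m = 49.9 kg/m^2, f = 4000 Hz
Formula: TL = 20 * log10(m * f) - 47.3
Compute m * f = 49.9 * 4000 = 199600.0
Compute log10(199600.0) = 5.300161
Compute 20 * 5.300161 = 106.0032
TL = 106.0032 - 47.3 = 58.7

58.7 dB


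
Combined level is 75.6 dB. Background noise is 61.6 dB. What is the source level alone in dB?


Given values:
  L_total = 75.6 dB, L_bg = 61.6 dB
Formula: L_source = 10 * log10(10^(L_total/10) - 10^(L_bg/10))
Convert to linear:
  10^(75.6/10) = 36307805.477
  10^(61.6/10) = 1445439.7707
Difference: 36307805.477 - 1445439.7707 = 34862365.7063
L_source = 10 * log10(34862365.7063) = 75.42

75.42 dB


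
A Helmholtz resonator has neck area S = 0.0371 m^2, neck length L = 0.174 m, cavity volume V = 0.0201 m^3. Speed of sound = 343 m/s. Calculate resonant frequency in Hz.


Given values:
  S = 0.0371 m^2, L = 0.174 m, V = 0.0201 m^3, c = 343 m/s
Formula: f = (c / (2*pi)) * sqrt(S / (V * L))
Compute V * L = 0.0201 * 0.174 = 0.0034974
Compute S / (V * L) = 0.0371 / 0.0034974 = 10.6079
Compute sqrt(10.6079) = 3.256977
Compute c / (2*pi) = 343 / 6.283185 = 54.590148
f = 54.590148 * 3.256977 = 177.8

177.8 Hz


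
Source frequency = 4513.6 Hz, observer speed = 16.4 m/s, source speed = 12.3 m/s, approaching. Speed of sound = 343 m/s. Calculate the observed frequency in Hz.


Given values:
  f_s = 4513.6 Hz, v_o = 16.4 m/s, v_s = 12.3 m/s
  Direction: approaching
Formula: f_o = f_s * (c + v_o) / (c - v_s)
Numerator: c + v_o = 343 + 16.4 = 359.4
Denominator: c - v_s = 343 - 12.3 = 330.7
f_o = 4513.6 * 359.4 / 330.7 = 4905.32

4905.32 Hz


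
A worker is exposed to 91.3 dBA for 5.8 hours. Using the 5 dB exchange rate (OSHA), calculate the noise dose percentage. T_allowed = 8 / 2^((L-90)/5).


Given values:
  L = 91.3 dBA, T = 5.8 hours
Formula: T_allowed = 8 / 2^((L - 90) / 5)
Compute exponent: (91.3 - 90) / 5 = 0.26
Compute 2^(0.26) = 1.197479
T_allowed = 8 / 1.197479 = 6.680702 hours
Dose = (T / T_allowed) * 100
Dose = (5.8 / 6.680702) * 100 = 86.82

86.82 %


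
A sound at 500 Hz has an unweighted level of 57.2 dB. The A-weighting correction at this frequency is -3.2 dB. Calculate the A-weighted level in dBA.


Given values:
  SPL = 57.2 dB
  A-weighting at 500 Hz = -3.2 dB
Formula: L_A = SPL + A_weight
L_A = 57.2 + (-3.2)
L_A = 54.0

54.0 dBA


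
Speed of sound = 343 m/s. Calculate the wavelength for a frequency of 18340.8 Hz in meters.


Given values:
  c = 343 m/s, f = 18340.8 Hz
Formula: lambda = c / f
lambda = 343 / 18340.8
lambda = 0.0187

0.0187 m


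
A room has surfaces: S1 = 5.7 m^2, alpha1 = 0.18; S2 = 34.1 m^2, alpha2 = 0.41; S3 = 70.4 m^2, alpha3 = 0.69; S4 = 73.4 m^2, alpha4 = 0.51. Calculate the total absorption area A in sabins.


Given surfaces:
  Surface 1: 5.7 * 0.18 = 1.026
  Surface 2: 34.1 * 0.41 = 13.981
  Surface 3: 70.4 * 0.69 = 48.576
  Surface 4: 73.4 * 0.51 = 37.434
Formula: A = sum(Si * alpha_i)
A = 1.026 + 13.981 + 48.576 + 37.434
A = 101.02

101.02 sabins


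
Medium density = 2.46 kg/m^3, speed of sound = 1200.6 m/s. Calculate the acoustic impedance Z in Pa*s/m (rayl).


Given values:
  rho = 2.46 kg/m^3
  c = 1200.6 m/s
Formula: Z = rho * c
Z = 2.46 * 1200.6
Z = 2953.48

2953.48 rayl


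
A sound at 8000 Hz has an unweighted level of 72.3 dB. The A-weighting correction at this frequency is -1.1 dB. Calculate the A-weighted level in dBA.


Given values:
  SPL = 72.3 dB
  A-weighting at 8000 Hz = -1.1 dB
Formula: L_A = SPL + A_weight
L_A = 72.3 + (-1.1)
L_A = 71.2

71.2 dBA


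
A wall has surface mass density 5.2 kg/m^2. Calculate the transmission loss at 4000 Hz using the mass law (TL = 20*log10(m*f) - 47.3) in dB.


Given values:
  m = 5.2 kg/m^2, f = 4000 Hz
Formula: TL = 20 * log10(m * f) - 47.3
Compute m * f = 5.2 * 4000 = 20800.0
Compute log10(20800.0) = 4.318063
Compute 20 * 4.318063 = 86.3613
TL = 86.3613 - 47.3 = 39.06

39.06 dB


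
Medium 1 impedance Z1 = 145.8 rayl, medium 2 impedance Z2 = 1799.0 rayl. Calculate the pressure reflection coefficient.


Given values:
  Z1 = 145.8 rayl, Z2 = 1799.0 rayl
Formula: R = (Z2 - Z1) / (Z2 + Z1)
Numerator: Z2 - Z1 = 1799.0 - 145.8 = 1653.2
Denominator: Z2 + Z1 = 1799.0 + 145.8 = 1944.8
R = 1653.2 / 1944.8 = 0.8501

0.8501


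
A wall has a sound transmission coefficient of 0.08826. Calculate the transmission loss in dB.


Given values:
  tau = 0.08826
Formula: TL = 10 * log10(1 / tau)
Compute 1 / tau = 1 / 0.08826 = 11.3302
Compute log10(11.3302) = 1.054238
TL = 10 * 1.054238 = 10.54

10.54 dB


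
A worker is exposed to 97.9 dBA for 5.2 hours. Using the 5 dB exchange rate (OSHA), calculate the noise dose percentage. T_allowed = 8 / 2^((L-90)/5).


Given values:
  L = 97.9 dBA, T = 5.2 hours
Formula: T_allowed = 8 / 2^((L - 90) / 5)
Compute exponent: (97.9 - 90) / 5 = 1.58
Compute 2^(1.58) = 2.989698
T_allowed = 8 / 2.989698 = 2.675856 hours
Dose = (T / T_allowed) * 100
Dose = (5.2 / 2.675856) * 100 = 194.33

194.33 %


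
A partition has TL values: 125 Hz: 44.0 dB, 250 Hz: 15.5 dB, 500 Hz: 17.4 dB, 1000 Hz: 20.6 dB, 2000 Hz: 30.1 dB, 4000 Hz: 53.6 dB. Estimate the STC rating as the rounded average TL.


Given TL values at each frequency:
  125 Hz: 44.0 dB
  250 Hz: 15.5 dB
  500 Hz: 17.4 dB
  1000 Hz: 20.6 dB
  2000 Hz: 30.1 dB
  4000 Hz: 53.6 dB
Formula: STC ~ round(average of TL values)
Sum = 44.0 + 15.5 + 17.4 + 20.6 + 30.1 + 53.6 = 181.2
Average = 181.2 / 6 = 30.2
Rounded: 30

30


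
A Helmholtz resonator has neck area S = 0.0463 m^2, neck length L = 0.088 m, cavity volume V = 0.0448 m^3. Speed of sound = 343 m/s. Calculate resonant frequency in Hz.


Given values:
  S = 0.0463 m^2, L = 0.088 m, V = 0.0448 m^3, c = 343 m/s
Formula: f = (c / (2*pi)) * sqrt(S / (V * L))
Compute V * L = 0.0448 * 0.088 = 0.0039424
Compute S / (V * L) = 0.0463 / 0.0039424 = 11.7441
Compute sqrt(11.7441) = 3.426967
Compute c / (2*pi) = 343 / 6.283185 = 54.590148
f = 54.590148 * 3.426967 = 187.08

187.08 Hz


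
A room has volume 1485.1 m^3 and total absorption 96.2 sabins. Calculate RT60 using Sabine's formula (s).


Given values:
  V = 1485.1 m^3
  A = 96.2 sabins
Formula: RT60 = 0.161 * V / A
Numerator: 0.161 * 1485.1 = 239.1011
RT60 = 239.1011 / 96.2 = 2.485

2.485 s


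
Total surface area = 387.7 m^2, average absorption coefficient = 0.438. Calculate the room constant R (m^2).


Given values:
  S = 387.7 m^2, alpha = 0.438
Formula: R = S * alpha / (1 - alpha)
Numerator: 387.7 * 0.438 = 169.8126
Denominator: 1 - 0.438 = 0.562
R = 169.8126 / 0.562 = 302.16

302.16 m^2


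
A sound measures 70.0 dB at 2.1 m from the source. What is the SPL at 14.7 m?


Given values:
  SPL1 = 70.0 dB, r1 = 2.1 m, r2 = 14.7 m
Formula: SPL2 = SPL1 - 20 * log10(r2 / r1)
Compute ratio: r2 / r1 = 14.7 / 2.1 = 7.0
Compute log10: log10(7.0) = 0.845098
Compute drop: 20 * 0.845098 = 16.902
SPL2 = 70.0 - 16.902 = 53.1

53.1 dB


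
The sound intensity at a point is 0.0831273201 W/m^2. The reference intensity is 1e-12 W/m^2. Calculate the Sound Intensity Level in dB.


Given values:
  I = 0.0831273201 W/m^2
  I_ref = 1e-12 W/m^2
Formula: SIL = 10 * log10(I / I_ref)
Compute ratio: I / I_ref = 83127320100
Compute log10: log10(83127320100) = 10.919744
Multiply: SIL = 10 * 10.919744 = 109.2

109.2 dB


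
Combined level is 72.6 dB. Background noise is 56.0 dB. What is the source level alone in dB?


Given values:
  L_total = 72.6 dB, L_bg = 56.0 dB
Formula: L_source = 10 * log10(10^(L_total/10) - 10^(L_bg/10))
Convert to linear:
  10^(72.6/10) = 18197008.5861
  10^(56.0/10) = 398107.1706
Difference: 18197008.5861 - 398107.1706 = 17798901.4155
L_source = 10 * log10(17798901.4155) = 72.5

72.5 dB


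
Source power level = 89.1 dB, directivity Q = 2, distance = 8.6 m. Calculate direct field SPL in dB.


Given values:
  Lw = 89.1 dB, Q = 2, r = 8.6 m
Formula: SPL = Lw + 10 * log10(Q / (4 * pi * r^2))
Compute 4 * pi * r^2 = 4 * pi * 8.6^2 = 929.4088
Compute Q / denom = 2 / 929.4088 = 0.00215191
Compute 10 * log10(0.00215191) = -26.6718
SPL = 89.1 + (-26.6718) = 62.43

62.43 dB


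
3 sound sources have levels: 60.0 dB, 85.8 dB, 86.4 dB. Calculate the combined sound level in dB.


Formula: L_total = 10 * log10( sum(10^(Li/10)) )
  Source 1: 10^(60.0/10) = 1000000.0
  Source 2: 10^(85.8/10) = 380189396.3206
  Source 3: 10^(86.4/10) = 436515832.2402
Sum of linear values = 817705228.5608
L_total = 10 * log10(817705228.5608) = 89.13

89.13 dB


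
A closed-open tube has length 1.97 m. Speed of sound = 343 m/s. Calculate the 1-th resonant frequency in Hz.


Given values:
  Tube type: closed-open, L = 1.97 m, c = 343 m/s, n = 1
Formula: f_n = (2n - 1) * c / (4 * L)
Compute 2n - 1 = 2*1 - 1 = 1
Compute 4 * L = 4 * 1.97 = 7.88
f = 1 * 343 / 7.88
f = 43.53

43.53 Hz


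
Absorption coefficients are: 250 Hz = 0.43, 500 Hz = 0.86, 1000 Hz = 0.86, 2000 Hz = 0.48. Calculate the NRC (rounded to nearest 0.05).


Given values:
  a_250 = 0.43, a_500 = 0.86
  a_1000 = 0.86, a_2000 = 0.48
Formula: NRC = (a250 + a500 + a1000 + a2000) / 4
Sum = 0.43 + 0.86 + 0.86 + 0.48 = 2.63
NRC = 2.63 / 4 = 0.6575
Rounded to nearest 0.05: 0.65

0.65


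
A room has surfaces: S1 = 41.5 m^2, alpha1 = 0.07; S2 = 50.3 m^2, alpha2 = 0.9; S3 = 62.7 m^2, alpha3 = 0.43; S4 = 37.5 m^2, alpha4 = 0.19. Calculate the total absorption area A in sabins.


Given surfaces:
  Surface 1: 41.5 * 0.07 = 2.905
  Surface 2: 50.3 * 0.9 = 45.27
  Surface 3: 62.7 * 0.43 = 26.961
  Surface 4: 37.5 * 0.19 = 7.125
Formula: A = sum(Si * alpha_i)
A = 2.905 + 45.27 + 26.961 + 7.125
A = 82.26

82.26 sabins


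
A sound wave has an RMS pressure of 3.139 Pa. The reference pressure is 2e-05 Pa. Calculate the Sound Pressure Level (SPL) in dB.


Given values:
  p = 3.139 Pa
  p_ref = 2e-05 Pa
Formula: SPL = 20 * log10(p / p_ref)
Compute ratio: p / p_ref = 3.139 / 2e-05 = 156950
Compute log10: log10(156950) = 5.195761
Multiply: SPL = 20 * 5.195761 = 103.92

103.92 dB


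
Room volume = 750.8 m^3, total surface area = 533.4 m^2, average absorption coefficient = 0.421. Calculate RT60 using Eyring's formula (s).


Given values:
  V = 750.8 m^3, S = 533.4 m^2, alpha = 0.421
Formula: RT60 = 0.161 * V / (-S * ln(1 - alpha))
Compute ln(1 - 0.421) = ln(0.579) = -0.546453
Denominator: -533.4 * -0.546453 = 291.478
Numerator: 0.161 * 750.8 = 120.8788
RT60 = 120.8788 / 291.478 = 0.415

0.415 s


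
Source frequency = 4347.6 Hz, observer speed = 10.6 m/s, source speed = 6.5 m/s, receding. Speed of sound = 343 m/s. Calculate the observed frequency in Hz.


Given values:
  f_s = 4347.6 Hz, v_o = 10.6 m/s, v_s = 6.5 m/s
  Direction: receding
Formula: f_o = f_s * (c - v_o) / (c + v_s)
Numerator: c - v_o = 343 - 10.6 = 332.4
Denominator: c + v_s = 343 + 6.5 = 349.5
f_o = 4347.6 * 332.4 / 349.5 = 4134.88

4134.88 Hz


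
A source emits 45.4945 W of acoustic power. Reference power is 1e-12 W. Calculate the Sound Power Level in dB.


Given values:
  W = 45.4945 W
  W_ref = 1e-12 W
Formula: SWL = 10 * log10(W / W_ref)
Compute ratio: W / W_ref = 45494500000000
Compute log10: log10(45494500000000) = 13.657959
Multiply: SWL = 10 * 13.657959 = 136.58

136.58 dB


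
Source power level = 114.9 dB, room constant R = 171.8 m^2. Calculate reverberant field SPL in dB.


Given values:
  Lw = 114.9 dB, R = 171.8 m^2
Formula: SPL = Lw + 10 * log10(4 / R)
Compute 4 / R = 4 / 171.8 = 0.023283
Compute 10 * log10(0.023283) = -16.3296
SPL = 114.9 + (-16.3296) = 98.57

98.57 dB


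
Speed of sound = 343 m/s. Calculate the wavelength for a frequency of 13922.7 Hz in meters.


Given values:
  c = 343 m/s, f = 13922.7 Hz
Formula: lambda = c / f
lambda = 343 / 13922.7
lambda = 0.0246

0.0246 m


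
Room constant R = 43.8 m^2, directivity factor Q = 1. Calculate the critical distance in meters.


Given values:
  R = 43.8 m^2, Q = 1
Formula: d_c = 0.141 * sqrt(Q * R)
Compute Q * R = 1 * 43.8 = 43.8
Compute sqrt(43.8) = 6.6182
d_c = 0.141 * 6.6182 = 0.933

0.933 m


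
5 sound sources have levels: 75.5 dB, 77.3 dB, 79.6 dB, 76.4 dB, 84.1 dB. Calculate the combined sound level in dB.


Formula: L_total = 10 * log10( sum(10^(Li/10)) )
  Source 1: 10^(75.5/10) = 35481338.9234
  Source 2: 10^(77.3/10) = 53703179.637
  Source 3: 10^(79.6/10) = 91201083.9356
  Source 4: 10^(76.4/10) = 43651583.224
  Source 5: 10^(84.1/10) = 257039578.2769
Sum of linear values = 481076763.9969
L_total = 10 * log10(481076763.9969) = 86.82

86.82 dB


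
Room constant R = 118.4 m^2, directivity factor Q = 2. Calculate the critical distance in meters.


Given values:
  R = 118.4 m^2, Q = 2
Formula: d_c = 0.141 * sqrt(Q * R)
Compute Q * R = 2 * 118.4 = 236.8
Compute sqrt(236.8) = 15.3883
d_c = 0.141 * 15.3883 = 2.17

2.17 m


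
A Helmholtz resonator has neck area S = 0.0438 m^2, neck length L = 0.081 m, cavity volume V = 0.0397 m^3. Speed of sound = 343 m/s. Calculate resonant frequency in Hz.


Given values:
  S = 0.0438 m^2, L = 0.081 m, V = 0.0397 m^3, c = 343 m/s
Formula: f = (c / (2*pi)) * sqrt(S / (V * L))
Compute V * L = 0.0397 * 0.081 = 0.0032157
Compute S / (V * L) = 0.0438 / 0.0032157 = 13.6207
Compute sqrt(13.6207) = 3.690623
Compute c / (2*pi) = 343 / 6.283185 = 54.590148
f = 54.590148 * 3.690623 = 201.47

201.47 Hz


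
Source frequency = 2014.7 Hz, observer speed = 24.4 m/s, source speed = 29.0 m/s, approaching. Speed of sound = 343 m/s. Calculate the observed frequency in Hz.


Given values:
  f_s = 2014.7 Hz, v_o = 24.4 m/s, v_s = 29.0 m/s
  Direction: approaching
Formula: f_o = f_s * (c + v_o) / (c - v_s)
Numerator: c + v_o = 343 + 24.4 = 367.4
Denominator: c - v_s = 343 - 29.0 = 314.0
f_o = 2014.7 * 367.4 / 314.0 = 2357.33

2357.33 Hz


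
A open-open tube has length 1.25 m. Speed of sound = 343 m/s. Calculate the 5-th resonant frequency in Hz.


Given values:
  Tube type: open-open, L = 1.25 m, c = 343 m/s, n = 5
Formula: f_n = n * c / (2 * L)
Compute 2 * L = 2 * 1.25 = 2.5
f = 5 * 343 / 2.5
f = 686.0

686.0 Hz


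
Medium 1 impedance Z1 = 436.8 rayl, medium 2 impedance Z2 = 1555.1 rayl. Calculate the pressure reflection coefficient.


Given values:
  Z1 = 436.8 rayl, Z2 = 1555.1 rayl
Formula: R = (Z2 - Z1) / (Z2 + Z1)
Numerator: Z2 - Z1 = 1555.1 - 436.8 = 1118.3
Denominator: Z2 + Z1 = 1555.1 + 436.8 = 1991.9
R = 1118.3 / 1991.9 = 0.5614

0.5614


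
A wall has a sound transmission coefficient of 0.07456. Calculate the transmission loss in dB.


Given values:
  tau = 0.07456
Formula: TL = 10 * log10(1 / tau)
Compute 1 / tau = 1 / 0.07456 = 13.412
Compute log10(13.412) = 1.127494
TL = 10 * 1.127494 = 11.27

11.27 dB


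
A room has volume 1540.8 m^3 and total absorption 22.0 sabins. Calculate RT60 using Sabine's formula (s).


Given values:
  V = 1540.8 m^3
  A = 22.0 sabins
Formula: RT60 = 0.161 * V / A
Numerator: 0.161 * 1540.8 = 248.0688
RT60 = 248.0688 / 22.0 = 11.276

11.276 s


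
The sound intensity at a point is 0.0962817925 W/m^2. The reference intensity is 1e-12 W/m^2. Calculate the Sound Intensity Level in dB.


Given values:
  I = 0.0962817925 W/m^2
  I_ref = 1e-12 W/m^2
Formula: SIL = 10 * log10(I / I_ref)
Compute ratio: I / I_ref = 96281792500
Compute log10: log10(96281792500) = 10.983544
Multiply: SIL = 10 * 10.983544 = 109.84

109.84 dB


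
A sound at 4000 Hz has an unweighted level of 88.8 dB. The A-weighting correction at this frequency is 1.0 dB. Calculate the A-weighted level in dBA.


Given values:
  SPL = 88.8 dB
  A-weighting at 4000 Hz = 1.0 dB
Formula: L_A = SPL + A_weight
L_A = 88.8 + (1.0)
L_A = 89.8

89.8 dBA


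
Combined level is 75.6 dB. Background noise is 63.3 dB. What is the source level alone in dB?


Given values:
  L_total = 75.6 dB, L_bg = 63.3 dB
Formula: L_source = 10 * log10(10^(L_total/10) - 10^(L_bg/10))
Convert to linear:
  10^(75.6/10) = 36307805.477
  10^(63.3/10) = 2137962.0895
Difference: 36307805.477 - 2137962.0895 = 34169843.3875
L_source = 10 * log10(34169843.3875) = 75.34

75.34 dB


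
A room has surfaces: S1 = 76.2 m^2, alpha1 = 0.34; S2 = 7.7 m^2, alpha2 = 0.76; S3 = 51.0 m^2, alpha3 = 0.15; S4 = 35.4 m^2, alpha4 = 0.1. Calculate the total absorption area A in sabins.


Given surfaces:
  Surface 1: 76.2 * 0.34 = 25.908
  Surface 2: 7.7 * 0.76 = 5.852
  Surface 3: 51.0 * 0.15 = 7.65
  Surface 4: 35.4 * 0.1 = 3.54
Formula: A = sum(Si * alpha_i)
A = 25.908 + 5.852 + 7.65 + 3.54
A = 42.95

42.95 sabins


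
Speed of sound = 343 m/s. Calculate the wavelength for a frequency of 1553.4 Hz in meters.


Given values:
  c = 343 m/s, f = 1553.4 Hz
Formula: lambda = c / f
lambda = 343 / 1553.4
lambda = 0.2208

0.2208 m


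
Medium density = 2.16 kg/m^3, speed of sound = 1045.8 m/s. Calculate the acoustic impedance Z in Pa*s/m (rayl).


Given values:
  rho = 2.16 kg/m^3
  c = 1045.8 m/s
Formula: Z = rho * c
Z = 2.16 * 1045.8
Z = 2258.93

2258.93 rayl


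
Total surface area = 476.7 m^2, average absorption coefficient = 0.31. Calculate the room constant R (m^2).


Given values:
  S = 476.7 m^2, alpha = 0.31
Formula: R = S * alpha / (1 - alpha)
Numerator: 476.7 * 0.31 = 147.777
Denominator: 1 - 0.31 = 0.69
R = 147.777 / 0.69 = 214.17

214.17 m^2


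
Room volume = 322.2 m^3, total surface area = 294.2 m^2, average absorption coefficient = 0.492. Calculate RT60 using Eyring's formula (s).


Given values:
  V = 322.2 m^3, S = 294.2 m^2, alpha = 0.492
Formula: RT60 = 0.161 * V / (-S * ln(1 - alpha))
Compute ln(1 - 0.492) = ln(0.508) = -0.677274
Denominator: -294.2 * -0.677274 = 199.254
Numerator: 0.161 * 322.2 = 51.8742
RT60 = 51.8742 / 199.254 = 0.26

0.26 s


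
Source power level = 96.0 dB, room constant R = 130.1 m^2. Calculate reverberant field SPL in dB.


Given values:
  Lw = 96.0 dB, R = 130.1 m^2
Formula: SPL = Lw + 10 * log10(4 / R)
Compute 4 / R = 4 / 130.1 = 0.030746
Compute 10 * log10(0.030746) = -15.1221
SPL = 96.0 + (-15.1221) = 80.88

80.88 dB


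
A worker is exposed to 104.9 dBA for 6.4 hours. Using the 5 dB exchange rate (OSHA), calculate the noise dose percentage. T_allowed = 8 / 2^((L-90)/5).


Given values:
  L = 104.9 dBA, T = 6.4 hours
Formula: T_allowed = 8 / 2^((L - 90) / 5)
Compute exponent: (104.9 - 90) / 5 = 2.98
Compute 2^(2.98) = 7.889862
T_allowed = 8 / 7.889862 = 1.013959 hours
Dose = (T / T_allowed) * 100
Dose = (6.4 / 1.013959) * 100 = 631.19

631.19 %


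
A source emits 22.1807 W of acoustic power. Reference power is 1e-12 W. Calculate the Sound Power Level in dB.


Given values:
  W = 22.1807 W
  W_ref = 1e-12 W
Formula: SWL = 10 * log10(W / W_ref)
Compute ratio: W / W_ref = 22180700000000
Compute log10: log10(22180700000000) = 13.345975
Multiply: SWL = 10 * 13.345975 = 133.46

133.46 dB


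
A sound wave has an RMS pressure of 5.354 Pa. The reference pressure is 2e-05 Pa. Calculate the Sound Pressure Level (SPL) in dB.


Given values:
  p = 5.354 Pa
  p_ref = 2e-05 Pa
Formula: SPL = 20 * log10(p / p_ref)
Compute ratio: p / p_ref = 5.354 / 2e-05 = 267700
Compute log10: log10(267700) = 5.427648
Multiply: SPL = 20 * 5.427648 = 108.55

108.55 dB


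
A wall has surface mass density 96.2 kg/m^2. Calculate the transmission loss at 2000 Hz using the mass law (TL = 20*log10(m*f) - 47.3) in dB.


Given values:
  m = 96.2 kg/m^2, f = 2000 Hz
Formula: TL = 20 * log10(m * f) - 47.3
Compute m * f = 96.2 * 2000 = 192400.0
Compute log10(192400.0) = 5.284205
Compute 20 * 5.284205 = 105.6841
TL = 105.6841 - 47.3 = 58.38

58.38 dB


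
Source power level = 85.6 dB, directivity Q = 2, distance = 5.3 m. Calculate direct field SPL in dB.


Given values:
  Lw = 85.6 dB, Q = 2, r = 5.3 m
Formula: SPL = Lw + 10 * log10(Q / (4 * pi * r^2))
Compute 4 * pi * r^2 = 4 * pi * 5.3^2 = 352.9894
Compute Q / denom = 2 / 352.9894 = 0.00566589
Compute 10 * log10(0.00566589) = -22.4673
SPL = 85.6 + (-22.4673) = 63.13

63.13 dB


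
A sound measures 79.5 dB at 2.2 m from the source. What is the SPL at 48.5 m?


Given values:
  SPL1 = 79.5 dB, r1 = 2.2 m, r2 = 48.5 m
Formula: SPL2 = SPL1 - 20 * log10(r2 / r1)
Compute ratio: r2 / r1 = 48.5 / 2.2 = 22.0455
Compute log10: log10(22.0455) = 1.34332
Compute drop: 20 * 1.34332 = 26.8664
SPL2 = 79.5 - 26.8664 = 52.63

52.63 dB


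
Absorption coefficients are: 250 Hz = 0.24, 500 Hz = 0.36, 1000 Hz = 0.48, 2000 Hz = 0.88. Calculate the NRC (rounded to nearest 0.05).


Given values:
  a_250 = 0.24, a_500 = 0.36
  a_1000 = 0.48, a_2000 = 0.88
Formula: NRC = (a250 + a500 + a1000 + a2000) / 4
Sum = 0.24 + 0.36 + 0.48 + 0.88 = 1.96
NRC = 1.96 / 4 = 0.49
Rounded to nearest 0.05: 0.5

0.5


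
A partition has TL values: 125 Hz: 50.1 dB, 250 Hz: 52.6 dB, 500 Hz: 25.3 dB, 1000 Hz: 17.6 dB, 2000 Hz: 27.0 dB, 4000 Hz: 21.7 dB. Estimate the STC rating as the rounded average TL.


Given TL values at each frequency:
  125 Hz: 50.1 dB
  250 Hz: 52.6 dB
  500 Hz: 25.3 dB
  1000 Hz: 17.6 dB
  2000 Hz: 27.0 dB
  4000 Hz: 21.7 dB
Formula: STC ~ round(average of TL values)
Sum = 50.1 + 52.6 + 25.3 + 17.6 + 27.0 + 21.7 = 194.3
Average = 194.3 / 6 = 32.38
Rounded: 32

32


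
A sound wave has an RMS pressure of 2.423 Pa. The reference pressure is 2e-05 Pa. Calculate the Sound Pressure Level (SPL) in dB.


Given values:
  p = 2.423 Pa
  p_ref = 2e-05 Pa
Formula: SPL = 20 * log10(p / p_ref)
Compute ratio: p / p_ref = 2.423 / 2e-05 = 121150
Compute log10: log10(121150) = 5.083323
Multiply: SPL = 20 * 5.083323 = 101.67

101.67 dB


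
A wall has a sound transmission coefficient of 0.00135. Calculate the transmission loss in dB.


Given values:
  tau = 0.00135
Formula: TL = 10 * log10(1 / tau)
Compute 1 / tau = 1 / 0.00135 = 740.7407
Compute log10(740.7407) = 2.869666
TL = 10 * 2.869666 = 28.7

28.7 dB


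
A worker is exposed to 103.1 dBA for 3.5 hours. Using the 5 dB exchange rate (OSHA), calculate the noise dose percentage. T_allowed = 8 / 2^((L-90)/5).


Given values:
  L = 103.1 dBA, T = 3.5 hours
Formula: T_allowed = 8 / 2^((L - 90) / 5)
Compute exponent: (103.1 - 90) / 5 = 2.62
Compute 2^(2.62) = 6.147501
T_allowed = 8 / 6.147501 = 1.301342 hours
Dose = (T / T_allowed) * 100
Dose = (3.5 / 1.301342) * 100 = 268.95

268.95 %


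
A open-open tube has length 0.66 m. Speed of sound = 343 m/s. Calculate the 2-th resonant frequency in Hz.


Given values:
  Tube type: open-open, L = 0.66 m, c = 343 m/s, n = 2
Formula: f_n = n * c / (2 * L)
Compute 2 * L = 2 * 0.66 = 1.32
f = 2 * 343 / 1.32
f = 519.7

519.7 Hz


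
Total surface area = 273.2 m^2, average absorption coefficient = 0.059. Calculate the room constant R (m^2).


Given values:
  S = 273.2 m^2, alpha = 0.059
Formula: R = S * alpha / (1 - alpha)
Numerator: 273.2 * 0.059 = 16.1188
Denominator: 1 - 0.059 = 0.941
R = 16.1188 / 0.941 = 17.13

17.13 m^2


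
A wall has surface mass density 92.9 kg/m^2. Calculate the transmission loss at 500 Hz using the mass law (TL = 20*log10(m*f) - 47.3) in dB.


Given values:
  m = 92.9 kg/m^2, f = 500 Hz
Formula: TL = 20 * log10(m * f) - 47.3
Compute m * f = 92.9 * 500 = 46450.0
Compute log10(46450.0) = 4.666986
Compute 20 * 4.666986 = 93.3397
TL = 93.3397 - 47.3 = 46.04

46.04 dB


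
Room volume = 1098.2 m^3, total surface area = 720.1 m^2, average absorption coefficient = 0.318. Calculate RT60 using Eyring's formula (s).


Given values:
  V = 1098.2 m^3, S = 720.1 m^2, alpha = 0.318
Formula: RT60 = 0.161 * V / (-S * ln(1 - alpha))
Compute ln(1 - 0.318) = ln(0.682) = -0.382726
Denominator: -720.1 * -0.382726 = 275.601
Numerator: 0.161 * 1098.2 = 176.8102
RT60 = 176.8102 / 275.601 = 0.642

0.642 s


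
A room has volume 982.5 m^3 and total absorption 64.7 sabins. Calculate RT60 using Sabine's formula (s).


Given values:
  V = 982.5 m^3
  A = 64.7 sabins
Formula: RT60 = 0.161 * V / A
Numerator: 0.161 * 982.5 = 158.1825
RT60 = 158.1825 / 64.7 = 2.445

2.445 s


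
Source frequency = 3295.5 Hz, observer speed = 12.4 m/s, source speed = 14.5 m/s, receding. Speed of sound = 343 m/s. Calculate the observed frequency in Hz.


Given values:
  f_s = 3295.5 Hz, v_o = 12.4 m/s, v_s = 14.5 m/s
  Direction: receding
Formula: f_o = f_s * (c - v_o) / (c + v_s)
Numerator: c - v_o = 343 - 12.4 = 330.6
Denominator: c + v_s = 343 + 14.5 = 357.5
f_o = 3295.5 * 330.6 / 357.5 = 3047.53

3047.53 Hz


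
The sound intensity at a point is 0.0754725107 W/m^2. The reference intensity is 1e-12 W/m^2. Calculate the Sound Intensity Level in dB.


Given values:
  I = 0.0754725107 W/m^2
  I_ref = 1e-12 W/m^2
Formula: SIL = 10 * log10(I / I_ref)
Compute ratio: I / I_ref = 75472510700
Compute log10: log10(75472510700) = 10.877789
Multiply: SIL = 10 * 10.877789 = 108.78

108.78 dB


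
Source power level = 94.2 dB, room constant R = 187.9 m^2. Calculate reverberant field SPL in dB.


Given values:
  Lw = 94.2 dB, R = 187.9 m^2
Formula: SPL = Lw + 10 * log10(4 / R)
Compute 4 / R = 4 / 187.9 = 0.021288
Compute 10 * log10(0.021288) = -16.7187
SPL = 94.2 + (-16.7187) = 77.48

77.48 dB


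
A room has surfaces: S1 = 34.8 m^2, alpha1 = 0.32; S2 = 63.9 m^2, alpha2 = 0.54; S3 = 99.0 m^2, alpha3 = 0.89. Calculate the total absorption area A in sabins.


Given surfaces:
  Surface 1: 34.8 * 0.32 = 11.136
  Surface 2: 63.9 * 0.54 = 34.506
  Surface 3: 99.0 * 0.89 = 88.11
Formula: A = sum(Si * alpha_i)
A = 11.136 + 34.506 + 88.11
A = 133.75

133.75 sabins


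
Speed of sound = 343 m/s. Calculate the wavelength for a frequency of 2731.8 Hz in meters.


Given values:
  c = 343 m/s, f = 2731.8 Hz
Formula: lambda = c / f
lambda = 343 / 2731.8
lambda = 0.1256

0.1256 m


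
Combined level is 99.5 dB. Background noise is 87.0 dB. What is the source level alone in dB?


Given values:
  L_total = 99.5 dB, L_bg = 87.0 dB
Formula: L_source = 10 * log10(10^(L_total/10) - 10^(L_bg/10))
Convert to linear:
  10^(99.5/10) = 8912509381.3374
  10^(87.0/10) = 501187233.6273
Difference: 8912509381.3374 - 501187233.6273 = 8411322147.7101
L_source = 10 * log10(8411322147.7101) = 99.25

99.25 dB


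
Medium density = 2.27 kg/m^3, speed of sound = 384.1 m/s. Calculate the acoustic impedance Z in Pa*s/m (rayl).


Given values:
  rho = 2.27 kg/m^3
  c = 384.1 m/s
Formula: Z = rho * c
Z = 2.27 * 384.1
Z = 871.91

871.91 rayl


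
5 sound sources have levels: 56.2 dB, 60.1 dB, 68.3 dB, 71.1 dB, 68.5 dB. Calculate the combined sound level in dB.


Formula: L_total = 10 * log10( sum(10^(Li/10)) )
  Source 1: 10^(56.2/10) = 416869.3835
  Source 2: 10^(60.1/10) = 1023292.9923
  Source 3: 10^(68.3/10) = 6760829.7539
  Source 4: 10^(71.1/10) = 12882495.5169
  Source 5: 10^(68.5/10) = 7079457.8438
Sum of linear values = 28162945.4904
L_total = 10 * log10(28162945.4904) = 74.5

74.5 dB


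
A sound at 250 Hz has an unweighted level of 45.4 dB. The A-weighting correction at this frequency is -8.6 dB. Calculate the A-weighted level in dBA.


Given values:
  SPL = 45.4 dB
  A-weighting at 250 Hz = -8.6 dB
Formula: L_A = SPL + A_weight
L_A = 45.4 + (-8.6)
L_A = 36.8

36.8 dBA


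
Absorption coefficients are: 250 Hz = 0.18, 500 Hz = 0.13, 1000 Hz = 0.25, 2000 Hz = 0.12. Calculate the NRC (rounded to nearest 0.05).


Given values:
  a_250 = 0.18, a_500 = 0.13
  a_1000 = 0.25, a_2000 = 0.12
Formula: NRC = (a250 + a500 + a1000 + a2000) / 4
Sum = 0.18 + 0.13 + 0.25 + 0.12 = 0.68
NRC = 0.68 / 4 = 0.17
Rounded to nearest 0.05: 0.15

0.15


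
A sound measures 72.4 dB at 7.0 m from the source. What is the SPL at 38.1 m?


Given values:
  SPL1 = 72.4 dB, r1 = 7.0 m, r2 = 38.1 m
Formula: SPL2 = SPL1 - 20 * log10(r2 / r1)
Compute ratio: r2 / r1 = 38.1 / 7.0 = 5.4429
Compute log10: log10(5.4429) = 0.73583
Compute drop: 20 * 0.73583 = 14.7166
SPL2 = 72.4 - 14.7166 = 57.68

57.68 dB


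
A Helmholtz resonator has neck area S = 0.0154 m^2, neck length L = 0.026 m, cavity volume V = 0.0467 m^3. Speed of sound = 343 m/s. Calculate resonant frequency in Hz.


Given values:
  S = 0.0154 m^2, L = 0.026 m, V = 0.0467 m^3, c = 343 m/s
Formula: f = (c / (2*pi)) * sqrt(S / (V * L))
Compute V * L = 0.0467 * 0.026 = 0.0012142
Compute S / (V * L) = 0.0154 / 0.0012142 = 12.6832
Compute sqrt(12.6832) = 3.561348
Compute c / (2*pi) = 343 / 6.283185 = 54.590148
f = 54.590148 * 3.561348 = 194.41

194.41 Hz


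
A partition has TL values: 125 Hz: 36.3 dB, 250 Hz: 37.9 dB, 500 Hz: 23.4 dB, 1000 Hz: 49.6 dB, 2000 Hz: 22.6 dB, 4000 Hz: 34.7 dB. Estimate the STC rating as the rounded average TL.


Given TL values at each frequency:
  125 Hz: 36.3 dB
  250 Hz: 37.9 dB
  500 Hz: 23.4 dB
  1000 Hz: 49.6 dB
  2000 Hz: 22.6 dB
  4000 Hz: 34.7 dB
Formula: STC ~ round(average of TL values)
Sum = 36.3 + 37.9 + 23.4 + 49.6 + 22.6 + 34.7 = 204.5
Average = 204.5 / 6 = 34.08
Rounded: 34

34


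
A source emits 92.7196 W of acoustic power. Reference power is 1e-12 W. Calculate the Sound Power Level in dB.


Given values:
  W = 92.7196 W
  W_ref = 1e-12 W
Formula: SWL = 10 * log10(W / W_ref)
Compute ratio: W / W_ref = 92719600000000
Compute log10: log10(92719600000000) = 13.967172
Multiply: SWL = 10 * 13.967172 = 139.67

139.67 dB


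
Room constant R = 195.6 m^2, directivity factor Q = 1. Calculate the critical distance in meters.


Given values:
  R = 195.6 m^2, Q = 1
Formula: d_c = 0.141 * sqrt(Q * R)
Compute Q * R = 1 * 195.6 = 195.6
Compute sqrt(195.6) = 13.9857
d_c = 0.141 * 13.9857 = 1.972

1.972 m


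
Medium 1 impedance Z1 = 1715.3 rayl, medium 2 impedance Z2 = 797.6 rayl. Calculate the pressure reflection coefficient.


Given values:
  Z1 = 1715.3 rayl, Z2 = 797.6 rayl
Formula: R = (Z2 - Z1) / (Z2 + Z1)
Numerator: Z2 - Z1 = 797.6 - 1715.3 = -917.7
Denominator: Z2 + Z1 = 797.6 + 1715.3 = 2512.9
R = -917.7 / 2512.9 = -0.3652

-0.3652


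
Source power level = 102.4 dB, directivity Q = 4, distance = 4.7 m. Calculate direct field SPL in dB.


Given values:
  Lw = 102.4 dB, Q = 4, r = 4.7 m
Formula: SPL = Lw + 10 * log10(Q / (4 * pi * r^2))
Compute 4 * pi * r^2 = 4 * pi * 4.7^2 = 277.5911
Compute Q / denom = 4 / 277.5911 = 0.01440968
Compute 10 * log10(0.01440968) = -18.4135
SPL = 102.4 + (-18.4135) = 83.99

83.99 dB


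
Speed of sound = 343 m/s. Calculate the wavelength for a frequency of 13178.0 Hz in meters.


Given values:
  c = 343 m/s, f = 13178.0 Hz
Formula: lambda = c / f
lambda = 343 / 13178.0
lambda = 0.026

0.026 m


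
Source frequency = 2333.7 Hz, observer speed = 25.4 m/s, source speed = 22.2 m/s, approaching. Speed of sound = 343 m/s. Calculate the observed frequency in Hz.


Given values:
  f_s = 2333.7 Hz, v_o = 25.4 m/s, v_s = 22.2 m/s
  Direction: approaching
Formula: f_o = f_s * (c + v_o) / (c - v_s)
Numerator: c + v_o = 343 + 25.4 = 368.4
Denominator: c - v_s = 343 - 22.2 = 320.8
f_o = 2333.7 * 368.4 / 320.8 = 2679.97

2679.97 Hz


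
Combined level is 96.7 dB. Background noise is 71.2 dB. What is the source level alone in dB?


Given values:
  L_total = 96.7 dB, L_bg = 71.2 dB
Formula: L_source = 10 * log10(10^(L_total/10) - 10^(L_bg/10))
Convert to linear:
  10^(96.7/10) = 4677351412.872
  10^(71.2/10) = 13182567.3856
Difference: 4677351412.872 - 13182567.3856 = 4664168845.4864
L_source = 10 * log10(4664168845.4864) = 96.69

96.69 dB


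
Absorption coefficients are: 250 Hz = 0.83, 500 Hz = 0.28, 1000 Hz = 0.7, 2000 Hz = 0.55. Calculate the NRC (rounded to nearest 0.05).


Given values:
  a_250 = 0.83, a_500 = 0.28
  a_1000 = 0.7, a_2000 = 0.55
Formula: NRC = (a250 + a500 + a1000 + a2000) / 4
Sum = 0.83 + 0.28 + 0.7 + 0.55 = 2.36
NRC = 2.36 / 4 = 0.59
Rounded to nearest 0.05: 0.6

0.6


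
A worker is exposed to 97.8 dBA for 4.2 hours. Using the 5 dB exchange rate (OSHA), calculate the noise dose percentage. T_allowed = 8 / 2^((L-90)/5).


Given values:
  L = 97.8 dBA, T = 4.2 hours
Formula: T_allowed = 8 / 2^((L - 90) / 5)
Compute exponent: (97.8 - 90) / 5 = 1.56
Compute 2^(1.56) = 2.948538
T_allowed = 8 / 2.948538 = 2.713209 hours
Dose = (T / T_allowed) * 100
Dose = (4.2 / 2.713209) * 100 = 154.8

154.8 %


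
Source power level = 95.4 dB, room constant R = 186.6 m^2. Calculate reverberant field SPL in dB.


Given values:
  Lw = 95.4 dB, R = 186.6 m^2
Formula: SPL = Lw + 10 * log10(4 / R)
Compute 4 / R = 4 / 186.6 = 0.021436
Compute 10 * log10(0.021436) = -16.6886
SPL = 95.4 + (-16.6886) = 78.71

78.71 dB


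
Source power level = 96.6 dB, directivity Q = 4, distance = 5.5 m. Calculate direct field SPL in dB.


Given values:
  Lw = 96.6 dB, Q = 4, r = 5.5 m
Formula: SPL = Lw + 10 * log10(Q / (4 * pi * r^2))
Compute 4 * pi * r^2 = 4 * pi * 5.5^2 = 380.1327
Compute Q / denom = 4 / 380.1327 = 0.01052264
Compute 10 * log10(0.01052264) = -19.7788
SPL = 96.6 + (-19.7788) = 76.82

76.82 dB


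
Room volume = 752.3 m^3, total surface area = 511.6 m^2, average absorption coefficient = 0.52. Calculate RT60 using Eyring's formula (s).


Given values:
  V = 752.3 m^3, S = 511.6 m^2, alpha = 0.52
Formula: RT60 = 0.161 * V / (-S * ln(1 - alpha))
Compute ln(1 - 0.52) = ln(0.48) = -0.733969
Denominator: -511.6 * -0.733969 = 375.4985
Numerator: 0.161 * 752.3 = 121.1203
RT60 = 121.1203 / 375.4985 = 0.323

0.323 s


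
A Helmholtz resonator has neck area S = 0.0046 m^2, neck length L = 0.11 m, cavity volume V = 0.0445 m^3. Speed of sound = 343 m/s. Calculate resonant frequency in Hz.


Given values:
  S = 0.0046 m^2, L = 0.11 m, V = 0.0445 m^3, c = 343 m/s
Formula: f = (c / (2*pi)) * sqrt(S / (V * L))
Compute V * L = 0.0445 * 0.11 = 0.004895
Compute S / (V * L) = 0.0046 / 0.004895 = 0.9397
Compute sqrt(0.9397) = 0.969381
Compute c / (2*pi) = 343 / 6.283185 = 54.590148
f = 54.590148 * 0.969381 = 52.92

52.92 Hz


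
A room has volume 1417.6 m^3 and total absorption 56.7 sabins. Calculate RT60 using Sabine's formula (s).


Given values:
  V = 1417.6 m^3
  A = 56.7 sabins
Formula: RT60 = 0.161 * V / A
Numerator: 0.161 * 1417.6 = 228.2336
RT60 = 228.2336 / 56.7 = 4.025

4.025 s


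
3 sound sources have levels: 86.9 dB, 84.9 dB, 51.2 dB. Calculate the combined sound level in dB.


Formula: L_total = 10 * log10( sum(10^(Li/10)) )
  Source 1: 10^(86.9/10) = 489778819.3684
  Source 2: 10^(84.9/10) = 309029543.2514
  Source 3: 10^(51.2/10) = 131825.6739
Sum of linear values = 798940188.2937
L_total = 10 * log10(798940188.2937) = 89.03

89.03 dB


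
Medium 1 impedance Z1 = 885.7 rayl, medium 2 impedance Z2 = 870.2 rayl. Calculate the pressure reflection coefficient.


Given values:
  Z1 = 885.7 rayl, Z2 = 870.2 rayl
Formula: R = (Z2 - Z1) / (Z2 + Z1)
Numerator: Z2 - Z1 = 870.2 - 885.7 = -15.5
Denominator: Z2 + Z1 = 870.2 + 885.7 = 1755.9
R = -15.5 / 1755.9 = -0.0088

-0.0088


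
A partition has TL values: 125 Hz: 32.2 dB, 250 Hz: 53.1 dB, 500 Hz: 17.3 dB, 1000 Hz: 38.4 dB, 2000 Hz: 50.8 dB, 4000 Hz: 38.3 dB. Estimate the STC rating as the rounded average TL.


Given TL values at each frequency:
  125 Hz: 32.2 dB
  250 Hz: 53.1 dB
  500 Hz: 17.3 dB
  1000 Hz: 38.4 dB
  2000 Hz: 50.8 dB
  4000 Hz: 38.3 dB
Formula: STC ~ round(average of TL values)
Sum = 32.2 + 53.1 + 17.3 + 38.4 + 50.8 + 38.3 = 230.1
Average = 230.1 / 6 = 38.35
Rounded: 38

38


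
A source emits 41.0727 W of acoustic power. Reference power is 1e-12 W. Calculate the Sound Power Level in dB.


Given values:
  W = 41.0727 W
  W_ref = 1e-12 W
Formula: SWL = 10 * log10(W / W_ref)
Compute ratio: W / W_ref = 41072700000000
Compute log10: log10(41072700000000) = 13.613553
Multiply: SWL = 10 * 13.613553 = 136.14

136.14 dB


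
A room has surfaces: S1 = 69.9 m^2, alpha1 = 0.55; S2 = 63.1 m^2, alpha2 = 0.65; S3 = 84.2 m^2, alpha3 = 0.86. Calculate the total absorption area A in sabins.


Given surfaces:
  Surface 1: 69.9 * 0.55 = 38.445
  Surface 2: 63.1 * 0.65 = 41.015
  Surface 3: 84.2 * 0.86 = 72.412
Formula: A = sum(Si * alpha_i)
A = 38.445 + 41.015 + 72.412
A = 151.87

151.87 sabins


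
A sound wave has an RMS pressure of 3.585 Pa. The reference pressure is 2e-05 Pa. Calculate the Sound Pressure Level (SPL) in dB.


Given values:
  p = 3.585 Pa
  p_ref = 2e-05 Pa
Formula: SPL = 20 * log10(p / p_ref)
Compute ratio: p / p_ref = 3.585 / 2e-05 = 179250
Compute log10: log10(179250) = 5.253459
Multiply: SPL = 20 * 5.253459 = 105.07

105.07 dB


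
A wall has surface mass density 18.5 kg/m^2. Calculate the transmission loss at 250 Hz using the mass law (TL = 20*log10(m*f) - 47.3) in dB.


Given values:
  m = 18.5 kg/m^2, f = 250 Hz
Formula: TL = 20 * log10(m * f) - 47.3
Compute m * f = 18.5 * 250 = 4625.0
Compute log10(4625.0) = 3.665112
Compute 20 * 3.665112 = 73.3022
TL = 73.3022 - 47.3 = 26.0

26.0 dB


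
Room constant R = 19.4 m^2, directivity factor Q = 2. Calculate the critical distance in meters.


Given values:
  R = 19.4 m^2, Q = 2
Formula: d_c = 0.141 * sqrt(Q * R)
Compute Q * R = 2 * 19.4 = 38.8
Compute sqrt(38.8) = 6.229
d_c = 0.141 * 6.229 = 0.878

0.878 m


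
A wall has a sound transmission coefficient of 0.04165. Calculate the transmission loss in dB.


Given values:
  tau = 0.04165
Formula: TL = 10 * log10(1 / tau)
Compute 1 / tau = 1 / 0.04165 = 24.0096
Compute log10(24.0096) = 1.380385
TL = 10 * 1.380385 = 13.8

13.8 dB


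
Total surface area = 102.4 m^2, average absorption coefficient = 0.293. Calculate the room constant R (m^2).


Given values:
  S = 102.4 m^2, alpha = 0.293
Formula: R = S * alpha / (1 - alpha)
Numerator: 102.4 * 0.293 = 30.0032
Denominator: 1 - 0.293 = 0.707
R = 30.0032 / 0.707 = 42.44

42.44 m^2


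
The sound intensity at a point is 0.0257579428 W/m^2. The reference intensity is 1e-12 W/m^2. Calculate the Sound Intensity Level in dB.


Given values:
  I = 0.0257579428 W/m^2
  I_ref = 1e-12 W/m^2
Formula: SIL = 10 * log10(I / I_ref)
Compute ratio: I / I_ref = 25757942800
Compute log10: log10(25757942800) = 10.410911
Multiply: SIL = 10 * 10.410911 = 104.11

104.11 dB


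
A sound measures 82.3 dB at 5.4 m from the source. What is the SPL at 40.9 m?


Given values:
  SPL1 = 82.3 dB, r1 = 5.4 m, r2 = 40.9 m
Formula: SPL2 = SPL1 - 20 * log10(r2 / r1)
Compute ratio: r2 / r1 = 40.9 / 5.4 = 7.5741
Compute log10: log10(7.5741) = 0.879331
Compute drop: 20 * 0.879331 = 17.5866
SPL2 = 82.3 - 17.5866 = 64.71

64.71 dB


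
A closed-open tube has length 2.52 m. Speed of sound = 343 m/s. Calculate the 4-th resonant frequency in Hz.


Given values:
  Tube type: closed-open, L = 2.52 m, c = 343 m/s, n = 4
Formula: f_n = (2n - 1) * c / (4 * L)
Compute 2n - 1 = 2*4 - 1 = 7
Compute 4 * L = 4 * 2.52 = 10.08
f = 7 * 343 / 10.08
f = 238.19

238.19 Hz


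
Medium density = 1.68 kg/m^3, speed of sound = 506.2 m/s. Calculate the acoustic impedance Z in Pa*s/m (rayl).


Given values:
  rho = 1.68 kg/m^3
  c = 506.2 m/s
Formula: Z = rho * c
Z = 1.68 * 506.2
Z = 850.42

850.42 rayl


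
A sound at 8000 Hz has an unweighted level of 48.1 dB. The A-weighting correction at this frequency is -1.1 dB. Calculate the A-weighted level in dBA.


Given values:
  SPL = 48.1 dB
  A-weighting at 8000 Hz = -1.1 dB
Formula: L_A = SPL + A_weight
L_A = 48.1 + (-1.1)
L_A = 47.0

47.0 dBA


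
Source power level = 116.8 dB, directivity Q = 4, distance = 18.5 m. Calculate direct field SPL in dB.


Given values:
  Lw = 116.8 dB, Q = 4, r = 18.5 m
Formula: SPL = Lw + 10 * log10(Q / (4 * pi * r^2))
Compute 4 * pi * r^2 = 4 * pi * 18.5^2 = 4300.8403
Compute Q / denom = 4 / 4300.8403 = 0.00093005
Compute 10 * log10(0.00093005) = -30.3149
SPL = 116.8 + (-30.3149) = 86.49

86.49 dB


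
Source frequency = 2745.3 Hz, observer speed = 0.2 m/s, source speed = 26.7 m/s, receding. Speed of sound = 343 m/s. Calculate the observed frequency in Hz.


Given values:
  f_s = 2745.3 Hz, v_o = 0.2 m/s, v_s = 26.7 m/s
  Direction: receding
Formula: f_o = f_s * (c - v_o) / (c + v_s)
Numerator: c - v_o = 343 - 0.2 = 342.8
Denominator: c + v_s = 343 + 26.7 = 369.7
f_o = 2745.3 * 342.8 / 369.7 = 2545.55

2545.55 Hz
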